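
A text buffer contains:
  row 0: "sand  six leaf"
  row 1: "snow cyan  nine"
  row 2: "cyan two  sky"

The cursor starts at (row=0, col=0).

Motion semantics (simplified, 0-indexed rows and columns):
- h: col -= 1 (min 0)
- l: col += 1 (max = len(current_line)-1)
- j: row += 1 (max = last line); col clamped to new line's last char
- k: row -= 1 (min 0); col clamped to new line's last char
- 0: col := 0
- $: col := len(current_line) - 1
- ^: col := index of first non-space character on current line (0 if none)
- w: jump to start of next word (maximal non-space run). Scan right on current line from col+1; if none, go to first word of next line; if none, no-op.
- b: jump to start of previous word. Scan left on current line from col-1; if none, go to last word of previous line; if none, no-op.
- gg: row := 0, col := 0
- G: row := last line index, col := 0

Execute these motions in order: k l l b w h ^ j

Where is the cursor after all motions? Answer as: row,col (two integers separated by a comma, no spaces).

After 1 (k): row=0 col=0 char='s'
After 2 (l): row=0 col=1 char='a'
After 3 (l): row=0 col=2 char='n'
After 4 (b): row=0 col=0 char='s'
After 5 (w): row=0 col=6 char='s'
After 6 (h): row=0 col=5 char='_'
After 7 (^): row=0 col=0 char='s'
After 8 (j): row=1 col=0 char='s'

Answer: 1,0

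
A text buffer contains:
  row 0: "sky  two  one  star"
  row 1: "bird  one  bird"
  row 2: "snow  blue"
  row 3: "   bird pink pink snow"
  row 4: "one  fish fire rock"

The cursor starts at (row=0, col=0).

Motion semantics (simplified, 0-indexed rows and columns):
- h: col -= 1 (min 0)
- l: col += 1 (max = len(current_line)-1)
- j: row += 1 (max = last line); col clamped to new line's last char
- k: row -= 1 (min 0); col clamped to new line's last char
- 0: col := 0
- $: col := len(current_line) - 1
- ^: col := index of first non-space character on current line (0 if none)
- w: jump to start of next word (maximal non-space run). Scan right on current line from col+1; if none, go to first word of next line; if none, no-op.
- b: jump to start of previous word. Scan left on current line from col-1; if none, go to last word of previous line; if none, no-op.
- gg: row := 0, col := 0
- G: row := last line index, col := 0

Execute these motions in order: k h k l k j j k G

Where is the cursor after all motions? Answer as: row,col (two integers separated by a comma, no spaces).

Answer: 4,0

Derivation:
After 1 (k): row=0 col=0 char='s'
After 2 (h): row=0 col=0 char='s'
After 3 (k): row=0 col=0 char='s'
After 4 (l): row=0 col=1 char='k'
After 5 (k): row=0 col=1 char='k'
After 6 (j): row=1 col=1 char='i'
After 7 (j): row=2 col=1 char='n'
After 8 (k): row=1 col=1 char='i'
After 9 (G): row=4 col=0 char='o'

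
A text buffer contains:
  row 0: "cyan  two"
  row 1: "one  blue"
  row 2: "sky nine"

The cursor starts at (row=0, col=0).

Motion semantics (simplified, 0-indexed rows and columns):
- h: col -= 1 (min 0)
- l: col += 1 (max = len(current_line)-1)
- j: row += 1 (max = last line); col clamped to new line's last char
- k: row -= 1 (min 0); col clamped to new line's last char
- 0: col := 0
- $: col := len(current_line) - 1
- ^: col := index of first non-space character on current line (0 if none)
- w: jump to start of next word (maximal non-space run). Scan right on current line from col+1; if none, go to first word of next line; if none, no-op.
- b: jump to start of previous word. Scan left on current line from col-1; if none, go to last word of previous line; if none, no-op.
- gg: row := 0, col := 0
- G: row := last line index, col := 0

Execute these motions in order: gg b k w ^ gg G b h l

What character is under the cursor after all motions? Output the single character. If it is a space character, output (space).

Answer: b

Derivation:
After 1 (gg): row=0 col=0 char='c'
After 2 (b): row=0 col=0 char='c'
After 3 (k): row=0 col=0 char='c'
After 4 (w): row=0 col=6 char='t'
After 5 (^): row=0 col=0 char='c'
After 6 (gg): row=0 col=0 char='c'
After 7 (G): row=2 col=0 char='s'
After 8 (b): row=1 col=5 char='b'
After 9 (h): row=1 col=4 char='_'
After 10 (l): row=1 col=5 char='b'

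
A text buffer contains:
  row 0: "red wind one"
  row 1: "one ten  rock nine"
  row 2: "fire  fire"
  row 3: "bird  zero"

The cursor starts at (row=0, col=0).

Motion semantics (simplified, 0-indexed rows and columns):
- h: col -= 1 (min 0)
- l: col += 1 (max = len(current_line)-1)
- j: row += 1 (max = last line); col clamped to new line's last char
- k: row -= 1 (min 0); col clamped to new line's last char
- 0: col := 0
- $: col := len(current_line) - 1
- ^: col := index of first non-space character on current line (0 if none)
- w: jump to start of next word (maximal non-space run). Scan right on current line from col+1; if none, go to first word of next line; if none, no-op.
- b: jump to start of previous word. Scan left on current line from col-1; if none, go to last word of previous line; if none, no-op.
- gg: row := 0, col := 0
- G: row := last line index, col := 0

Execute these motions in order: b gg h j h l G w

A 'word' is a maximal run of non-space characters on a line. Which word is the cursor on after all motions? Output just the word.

After 1 (b): row=0 col=0 char='r'
After 2 (gg): row=0 col=0 char='r'
After 3 (h): row=0 col=0 char='r'
After 4 (j): row=1 col=0 char='o'
After 5 (h): row=1 col=0 char='o'
After 6 (l): row=1 col=1 char='n'
After 7 (G): row=3 col=0 char='b'
After 8 (w): row=3 col=6 char='z'

Answer: zero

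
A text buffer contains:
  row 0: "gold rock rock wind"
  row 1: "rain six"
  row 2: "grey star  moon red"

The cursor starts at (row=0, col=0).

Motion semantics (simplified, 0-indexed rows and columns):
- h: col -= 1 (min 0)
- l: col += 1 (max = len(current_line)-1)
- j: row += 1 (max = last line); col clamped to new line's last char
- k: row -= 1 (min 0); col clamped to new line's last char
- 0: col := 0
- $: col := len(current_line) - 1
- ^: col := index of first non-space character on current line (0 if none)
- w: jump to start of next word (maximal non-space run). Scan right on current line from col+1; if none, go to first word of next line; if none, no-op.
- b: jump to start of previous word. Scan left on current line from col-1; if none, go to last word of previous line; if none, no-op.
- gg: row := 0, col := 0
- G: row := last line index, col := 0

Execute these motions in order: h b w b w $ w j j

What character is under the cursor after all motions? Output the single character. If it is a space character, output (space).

Answer: g

Derivation:
After 1 (h): row=0 col=0 char='g'
After 2 (b): row=0 col=0 char='g'
After 3 (w): row=0 col=5 char='r'
After 4 (b): row=0 col=0 char='g'
After 5 (w): row=0 col=5 char='r'
After 6 ($): row=0 col=18 char='d'
After 7 (w): row=1 col=0 char='r'
After 8 (j): row=2 col=0 char='g'
After 9 (j): row=2 col=0 char='g'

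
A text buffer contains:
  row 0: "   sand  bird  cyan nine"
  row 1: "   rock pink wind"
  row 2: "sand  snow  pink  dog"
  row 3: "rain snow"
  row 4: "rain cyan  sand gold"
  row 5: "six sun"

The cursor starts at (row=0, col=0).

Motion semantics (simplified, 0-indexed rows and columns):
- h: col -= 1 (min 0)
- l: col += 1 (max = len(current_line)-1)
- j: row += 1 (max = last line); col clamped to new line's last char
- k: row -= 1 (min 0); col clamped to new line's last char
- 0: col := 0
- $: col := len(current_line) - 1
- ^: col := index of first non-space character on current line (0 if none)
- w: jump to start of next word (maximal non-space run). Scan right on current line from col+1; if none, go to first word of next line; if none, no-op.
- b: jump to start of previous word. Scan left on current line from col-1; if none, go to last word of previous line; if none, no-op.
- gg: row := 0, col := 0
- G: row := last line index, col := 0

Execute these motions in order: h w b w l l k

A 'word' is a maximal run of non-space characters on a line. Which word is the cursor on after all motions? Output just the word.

Answer: bird

Derivation:
After 1 (h): row=0 col=0 char='_'
After 2 (w): row=0 col=3 char='s'
After 3 (b): row=0 col=3 char='s'
After 4 (w): row=0 col=9 char='b'
After 5 (l): row=0 col=10 char='i'
After 6 (l): row=0 col=11 char='r'
After 7 (k): row=0 col=11 char='r'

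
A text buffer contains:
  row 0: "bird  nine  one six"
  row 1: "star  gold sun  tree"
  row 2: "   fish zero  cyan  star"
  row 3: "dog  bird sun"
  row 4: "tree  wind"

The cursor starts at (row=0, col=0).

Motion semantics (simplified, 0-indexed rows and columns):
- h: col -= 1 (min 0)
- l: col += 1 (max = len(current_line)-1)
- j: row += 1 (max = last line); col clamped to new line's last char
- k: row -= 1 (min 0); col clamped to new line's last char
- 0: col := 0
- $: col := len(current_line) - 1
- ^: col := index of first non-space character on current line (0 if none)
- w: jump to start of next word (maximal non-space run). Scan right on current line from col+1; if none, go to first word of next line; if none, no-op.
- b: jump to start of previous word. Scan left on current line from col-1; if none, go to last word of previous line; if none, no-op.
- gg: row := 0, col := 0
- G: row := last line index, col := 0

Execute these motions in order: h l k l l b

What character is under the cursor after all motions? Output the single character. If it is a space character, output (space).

After 1 (h): row=0 col=0 char='b'
After 2 (l): row=0 col=1 char='i'
After 3 (k): row=0 col=1 char='i'
After 4 (l): row=0 col=2 char='r'
After 5 (l): row=0 col=3 char='d'
After 6 (b): row=0 col=0 char='b'

Answer: b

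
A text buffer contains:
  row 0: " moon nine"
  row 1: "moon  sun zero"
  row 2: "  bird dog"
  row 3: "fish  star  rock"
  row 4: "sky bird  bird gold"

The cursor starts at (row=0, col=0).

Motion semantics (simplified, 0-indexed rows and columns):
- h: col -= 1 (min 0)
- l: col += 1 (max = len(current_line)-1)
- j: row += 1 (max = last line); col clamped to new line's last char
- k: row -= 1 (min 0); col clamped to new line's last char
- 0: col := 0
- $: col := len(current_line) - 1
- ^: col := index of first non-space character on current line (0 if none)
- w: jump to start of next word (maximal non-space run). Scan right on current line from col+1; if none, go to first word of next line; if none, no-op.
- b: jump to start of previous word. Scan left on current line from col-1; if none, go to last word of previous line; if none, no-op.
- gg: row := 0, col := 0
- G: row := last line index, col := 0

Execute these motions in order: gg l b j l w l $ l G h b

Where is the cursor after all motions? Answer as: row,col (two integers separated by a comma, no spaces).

After 1 (gg): row=0 col=0 char='_'
After 2 (l): row=0 col=1 char='m'
After 3 (b): row=0 col=1 char='m'
After 4 (j): row=1 col=1 char='o'
After 5 (l): row=1 col=2 char='o'
After 6 (w): row=1 col=6 char='s'
After 7 (l): row=1 col=7 char='u'
After 8 ($): row=1 col=13 char='o'
After 9 (l): row=1 col=13 char='o'
After 10 (G): row=4 col=0 char='s'
After 11 (h): row=4 col=0 char='s'
After 12 (b): row=3 col=12 char='r'

Answer: 3,12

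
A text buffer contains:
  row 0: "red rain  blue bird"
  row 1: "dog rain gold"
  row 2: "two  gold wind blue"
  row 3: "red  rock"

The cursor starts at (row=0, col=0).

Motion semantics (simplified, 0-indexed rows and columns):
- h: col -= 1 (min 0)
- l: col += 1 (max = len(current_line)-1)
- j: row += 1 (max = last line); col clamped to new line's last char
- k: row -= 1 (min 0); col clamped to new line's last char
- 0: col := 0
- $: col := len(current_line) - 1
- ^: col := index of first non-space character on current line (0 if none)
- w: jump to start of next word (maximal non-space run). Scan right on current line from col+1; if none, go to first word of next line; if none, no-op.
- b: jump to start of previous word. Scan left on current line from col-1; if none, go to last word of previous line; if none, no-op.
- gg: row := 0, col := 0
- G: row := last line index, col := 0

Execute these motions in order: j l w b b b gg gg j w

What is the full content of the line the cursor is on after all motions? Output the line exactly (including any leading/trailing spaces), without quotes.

Answer: dog rain gold

Derivation:
After 1 (j): row=1 col=0 char='d'
After 2 (l): row=1 col=1 char='o'
After 3 (w): row=1 col=4 char='r'
After 4 (b): row=1 col=0 char='d'
After 5 (b): row=0 col=15 char='b'
After 6 (b): row=0 col=10 char='b'
After 7 (gg): row=0 col=0 char='r'
After 8 (gg): row=0 col=0 char='r'
After 9 (j): row=1 col=0 char='d'
After 10 (w): row=1 col=4 char='r'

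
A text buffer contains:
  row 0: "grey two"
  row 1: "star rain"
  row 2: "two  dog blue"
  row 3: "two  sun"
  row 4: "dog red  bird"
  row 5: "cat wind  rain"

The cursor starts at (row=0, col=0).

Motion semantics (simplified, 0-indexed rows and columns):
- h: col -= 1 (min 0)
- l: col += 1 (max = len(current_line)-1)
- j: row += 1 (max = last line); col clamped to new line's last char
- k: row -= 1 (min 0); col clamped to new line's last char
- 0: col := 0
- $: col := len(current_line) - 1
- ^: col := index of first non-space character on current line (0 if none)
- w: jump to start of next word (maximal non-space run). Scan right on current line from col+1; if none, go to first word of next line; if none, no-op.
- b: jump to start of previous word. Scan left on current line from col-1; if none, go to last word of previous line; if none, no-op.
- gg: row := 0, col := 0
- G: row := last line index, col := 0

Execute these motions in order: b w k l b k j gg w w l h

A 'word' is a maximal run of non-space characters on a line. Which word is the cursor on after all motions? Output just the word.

Answer: star

Derivation:
After 1 (b): row=0 col=0 char='g'
After 2 (w): row=0 col=5 char='t'
After 3 (k): row=0 col=5 char='t'
After 4 (l): row=0 col=6 char='w'
After 5 (b): row=0 col=5 char='t'
After 6 (k): row=0 col=5 char='t'
After 7 (j): row=1 col=5 char='r'
After 8 (gg): row=0 col=0 char='g'
After 9 (w): row=0 col=5 char='t'
After 10 (w): row=1 col=0 char='s'
After 11 (l): row=1 col=1 char='t'
After 12 (h): row=1 col=0 char='s'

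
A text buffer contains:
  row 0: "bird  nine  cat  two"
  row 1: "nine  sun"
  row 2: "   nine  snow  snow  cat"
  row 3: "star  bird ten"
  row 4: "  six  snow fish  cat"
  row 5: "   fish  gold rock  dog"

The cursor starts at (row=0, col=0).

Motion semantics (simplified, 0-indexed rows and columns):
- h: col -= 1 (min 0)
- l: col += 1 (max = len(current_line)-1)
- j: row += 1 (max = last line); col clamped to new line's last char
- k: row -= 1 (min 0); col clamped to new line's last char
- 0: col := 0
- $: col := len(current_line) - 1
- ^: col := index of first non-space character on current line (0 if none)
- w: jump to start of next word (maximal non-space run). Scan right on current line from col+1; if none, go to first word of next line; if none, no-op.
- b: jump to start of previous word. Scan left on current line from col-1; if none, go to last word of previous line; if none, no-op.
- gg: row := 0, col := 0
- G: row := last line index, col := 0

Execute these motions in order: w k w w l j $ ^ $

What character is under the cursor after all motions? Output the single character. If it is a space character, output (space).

Answer: n

Derivation:
After 1 (w): row=0 col=6 char='n'
After 2 (k): row=0 col=6 char='n'
After 3 (w): row=0 col=12 char='c'
After 4 (w): row=0 col=17 char='t'
After 5 (l): row=0 col=18 char='w'
After 6 (j): row=1 col=8 char='n'
After 7 ($): row=1 col=8 char='n'
After 8 (^): row=1 col=0 char='n'
After 9 ($): row=1 col=8 char='n'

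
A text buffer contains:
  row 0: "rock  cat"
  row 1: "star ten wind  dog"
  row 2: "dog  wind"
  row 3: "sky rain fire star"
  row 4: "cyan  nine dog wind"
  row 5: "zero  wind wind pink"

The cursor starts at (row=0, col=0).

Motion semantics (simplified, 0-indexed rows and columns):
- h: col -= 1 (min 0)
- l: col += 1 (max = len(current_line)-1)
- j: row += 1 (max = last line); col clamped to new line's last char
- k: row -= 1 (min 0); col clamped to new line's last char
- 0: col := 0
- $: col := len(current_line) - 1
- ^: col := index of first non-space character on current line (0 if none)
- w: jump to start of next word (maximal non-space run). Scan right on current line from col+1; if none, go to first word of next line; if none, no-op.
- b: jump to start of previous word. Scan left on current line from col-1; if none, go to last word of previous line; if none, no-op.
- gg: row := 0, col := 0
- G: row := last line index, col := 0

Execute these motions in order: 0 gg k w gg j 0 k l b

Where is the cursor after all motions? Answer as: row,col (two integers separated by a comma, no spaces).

After 1 (0): row=0 col=0 char='r'
After 2 (gg): row=0 col=0 char='r'
After 3 (k): row=0 col=0 char='r'
After 4 (w): row=0 col=6 char='c'
After 5 (gg): row=0 col=0 char='r'
After 6 (j): row=1 col=0 char='s'
After 7 (0): row=1 col=0 char='s'
After 8 (k): row=0 col=0 char='r'
After 9 (l): row=0 col=1 char='o'
After 10 (b): row=0 col=0 char='r'

Answer: 0,0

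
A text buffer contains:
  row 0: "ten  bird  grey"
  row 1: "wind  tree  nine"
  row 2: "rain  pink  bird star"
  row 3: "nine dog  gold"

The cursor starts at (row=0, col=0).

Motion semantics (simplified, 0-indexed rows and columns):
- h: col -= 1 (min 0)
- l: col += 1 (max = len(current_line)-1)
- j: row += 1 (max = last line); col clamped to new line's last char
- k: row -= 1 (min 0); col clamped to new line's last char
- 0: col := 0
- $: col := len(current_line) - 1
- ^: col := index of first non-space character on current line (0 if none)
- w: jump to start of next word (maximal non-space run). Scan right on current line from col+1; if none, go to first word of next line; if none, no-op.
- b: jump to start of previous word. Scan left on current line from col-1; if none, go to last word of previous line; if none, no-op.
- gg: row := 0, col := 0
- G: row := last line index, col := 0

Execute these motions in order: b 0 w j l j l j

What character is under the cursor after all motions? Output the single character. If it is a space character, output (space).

After 1 (b): row=0 col=0 char='t'
After 2 (0): row=0 col=0 char='t'
After 3 (w): row=0 col=5 char='b'
After 4 (j): row=1 col=5 char='_'
After 5 (l): row=1 col=6 char='t'
After 6 (j): row=2 col=6 char='p'
After 7 (l): row=2 col=7 char='i'
After 8 (j): row=3 col=7 char='g'

Answer: g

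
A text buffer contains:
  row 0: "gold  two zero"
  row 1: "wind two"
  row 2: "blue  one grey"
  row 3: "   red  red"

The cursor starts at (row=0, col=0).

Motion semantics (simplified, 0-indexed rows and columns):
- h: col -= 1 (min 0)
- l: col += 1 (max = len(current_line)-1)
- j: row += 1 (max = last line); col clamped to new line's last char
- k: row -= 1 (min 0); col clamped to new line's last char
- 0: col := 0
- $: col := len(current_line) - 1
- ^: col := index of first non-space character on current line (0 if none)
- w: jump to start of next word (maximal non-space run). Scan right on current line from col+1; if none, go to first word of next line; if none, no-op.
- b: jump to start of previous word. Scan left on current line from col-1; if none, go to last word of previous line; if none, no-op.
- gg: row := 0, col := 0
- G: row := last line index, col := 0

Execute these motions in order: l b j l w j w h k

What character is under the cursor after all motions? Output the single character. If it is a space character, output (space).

After 1 (l): row=0 col=1 char='o'
After 2 (b): row=0 col=0 char='g'
After 3 (j): row=1 col=0 char='w'
After 4 (l): row=1 col=1 char='i'
After 5 (w): row=1 col=5 char='t'
After 6 (j): row=2 col=5 char='_'
After 7 (w): row=2 col=6 char='o'
After 8 (h): row=2 col=5 char='_'
After 9 (k): row=1 col=5 char='t'

Answer: t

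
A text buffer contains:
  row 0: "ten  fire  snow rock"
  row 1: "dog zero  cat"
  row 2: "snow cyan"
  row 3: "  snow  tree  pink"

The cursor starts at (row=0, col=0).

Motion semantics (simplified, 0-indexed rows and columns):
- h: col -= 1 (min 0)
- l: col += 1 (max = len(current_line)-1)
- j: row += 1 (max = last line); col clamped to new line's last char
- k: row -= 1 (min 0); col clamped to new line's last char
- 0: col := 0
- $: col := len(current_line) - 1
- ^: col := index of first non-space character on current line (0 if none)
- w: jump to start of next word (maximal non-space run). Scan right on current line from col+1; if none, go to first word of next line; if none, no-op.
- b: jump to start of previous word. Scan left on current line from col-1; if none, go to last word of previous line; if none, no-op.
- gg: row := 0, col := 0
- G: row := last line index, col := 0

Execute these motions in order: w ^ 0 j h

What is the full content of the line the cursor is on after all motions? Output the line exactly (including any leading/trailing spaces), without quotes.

Answer: dog zero  cat

Derivation:
After 1 (w): row=0 col=5 char='f'
After 2 (^): row=0 col=0 char='t'
After 3 (0): row=0 col=0 char='t'
After 4 (j): row=1 col=0 char='d'
After 5 (h): row=1 col=0 char='d'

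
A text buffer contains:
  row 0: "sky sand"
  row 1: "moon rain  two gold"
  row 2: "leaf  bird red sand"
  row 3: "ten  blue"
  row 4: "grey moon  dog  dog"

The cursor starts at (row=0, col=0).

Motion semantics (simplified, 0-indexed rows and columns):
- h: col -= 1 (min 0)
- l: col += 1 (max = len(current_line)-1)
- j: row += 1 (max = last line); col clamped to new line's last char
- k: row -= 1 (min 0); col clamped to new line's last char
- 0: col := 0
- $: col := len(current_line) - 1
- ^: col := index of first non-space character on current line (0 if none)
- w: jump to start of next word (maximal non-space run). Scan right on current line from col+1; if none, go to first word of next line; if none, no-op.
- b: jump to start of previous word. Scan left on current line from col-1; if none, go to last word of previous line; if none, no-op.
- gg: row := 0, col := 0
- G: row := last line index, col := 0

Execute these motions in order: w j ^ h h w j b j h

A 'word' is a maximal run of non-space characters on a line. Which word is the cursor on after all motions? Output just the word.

After 1 (w): row=0 col=4 char='s'
After 2 (j): row=1 col=4 char='_'
After 3 (^): row=1 col=0 char='m'
After 4 (h): row=1 col=0 char='m'
After 5 (h): row=1 col=0 char='m'
After 6 (w): row=1 col=5 char='r'
After 7 (j): row=2 col=5 char='_'
After 8 (b): row=2 col=0 char='l'
After 9 (j): row=3 col=0 char='t'
After 10 (h): row=3 col=0 char='t'

Answer: ten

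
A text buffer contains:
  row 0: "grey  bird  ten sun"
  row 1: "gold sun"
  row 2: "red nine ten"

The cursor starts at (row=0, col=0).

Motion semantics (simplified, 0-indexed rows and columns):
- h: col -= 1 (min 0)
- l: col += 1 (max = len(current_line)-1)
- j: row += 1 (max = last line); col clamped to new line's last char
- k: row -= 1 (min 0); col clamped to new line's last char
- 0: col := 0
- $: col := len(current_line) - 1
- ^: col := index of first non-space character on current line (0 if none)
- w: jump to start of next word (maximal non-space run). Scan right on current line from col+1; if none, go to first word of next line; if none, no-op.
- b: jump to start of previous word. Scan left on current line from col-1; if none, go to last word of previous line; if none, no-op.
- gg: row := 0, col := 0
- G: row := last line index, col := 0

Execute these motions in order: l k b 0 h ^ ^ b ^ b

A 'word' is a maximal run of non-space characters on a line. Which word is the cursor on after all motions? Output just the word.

After 1 (l): row=0 col=1 char='r'
After 2 (k): row=0 col=1 char='r'
After 3 (b): row=0 col=0 char='g'
After 4 (0): row=0 col=0 char='g'
After 5 (h): row=0 col=0 char='g'
After 6 (^): row=0 col=0 char='g'
After 7 (^): row=0 col=0 char='g'
After 8 (b): row=0 col=0 char='g'
After 9 (^): row=0 col=0 char='g'
After 10 (b): row=0 col=0 char='g'

Answer: grey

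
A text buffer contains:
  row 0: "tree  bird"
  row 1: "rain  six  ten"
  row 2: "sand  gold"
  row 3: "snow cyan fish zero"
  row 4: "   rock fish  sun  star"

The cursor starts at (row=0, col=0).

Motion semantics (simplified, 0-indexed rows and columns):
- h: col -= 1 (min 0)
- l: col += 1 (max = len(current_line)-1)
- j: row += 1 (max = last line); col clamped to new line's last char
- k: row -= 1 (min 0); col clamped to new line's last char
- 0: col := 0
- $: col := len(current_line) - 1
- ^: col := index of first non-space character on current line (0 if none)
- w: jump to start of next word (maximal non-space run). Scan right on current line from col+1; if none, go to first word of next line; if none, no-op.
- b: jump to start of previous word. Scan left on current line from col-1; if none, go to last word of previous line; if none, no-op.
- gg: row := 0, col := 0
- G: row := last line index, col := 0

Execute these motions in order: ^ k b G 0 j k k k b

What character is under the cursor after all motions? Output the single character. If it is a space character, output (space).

After 1 (^): row=0 col=0 char='t'
After 2 (k): row=0 col=0 char='t'
After 3 (b): row=0 col=0 char='t'
After 4 (G): row=4 col=0 char='_'
After 5 (0): row=4 col=0 char='_'
After 6 (j): row=4 col=0 char='_'
After 7 (k): row=3 col=0 char='s'
After 8 (k): row=2 col=0 char='s'
After 9 (k): row=1 col=0 char='r'
After 10 (b): row=0 col=6 char='b'

Answer: b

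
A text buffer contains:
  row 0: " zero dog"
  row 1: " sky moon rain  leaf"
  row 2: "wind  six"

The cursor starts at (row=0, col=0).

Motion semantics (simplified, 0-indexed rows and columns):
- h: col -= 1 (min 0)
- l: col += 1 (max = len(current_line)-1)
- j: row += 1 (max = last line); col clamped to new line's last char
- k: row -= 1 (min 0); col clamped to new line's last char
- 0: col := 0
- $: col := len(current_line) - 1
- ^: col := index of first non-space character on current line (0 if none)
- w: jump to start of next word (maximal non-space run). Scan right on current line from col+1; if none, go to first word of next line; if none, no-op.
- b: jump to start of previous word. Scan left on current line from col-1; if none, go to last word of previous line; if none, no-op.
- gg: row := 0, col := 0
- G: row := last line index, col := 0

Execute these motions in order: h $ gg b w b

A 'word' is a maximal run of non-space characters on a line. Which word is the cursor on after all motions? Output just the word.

After 1 (h): row=0 col=0 char='_'
After 2 ($): row=0 col=8 char='g'
After 3 (gg): row=0 col=0 char='_'
After 4 (b): row=0 col=0 char='_'
After 5 (w): row=0 col=1 char='z'
After 6 (b): row=0 col=1 char='z'

Answer: zero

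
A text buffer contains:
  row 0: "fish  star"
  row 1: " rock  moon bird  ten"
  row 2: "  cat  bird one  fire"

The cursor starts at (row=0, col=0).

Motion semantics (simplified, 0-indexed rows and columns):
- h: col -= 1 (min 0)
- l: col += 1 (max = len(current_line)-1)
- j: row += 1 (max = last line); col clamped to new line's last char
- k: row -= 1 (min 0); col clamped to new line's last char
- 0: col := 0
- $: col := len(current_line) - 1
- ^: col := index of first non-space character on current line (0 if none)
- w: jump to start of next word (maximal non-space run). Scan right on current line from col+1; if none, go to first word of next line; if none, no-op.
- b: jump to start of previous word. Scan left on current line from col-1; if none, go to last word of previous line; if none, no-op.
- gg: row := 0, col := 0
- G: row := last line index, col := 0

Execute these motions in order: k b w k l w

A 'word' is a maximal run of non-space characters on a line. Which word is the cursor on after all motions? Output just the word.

Answer: rock

Derivation:
After 1 (k): row=0 col=0 char='f'
After 2 (b): row=0 col=0 char='f'
After 3 (w): row=0 col=6 char='s'
After 4 (k): row=0 col=6 char='s'
After 5 (l): row=0 col=7 char='t'
After 6 (w): row=1 col=1 char='r'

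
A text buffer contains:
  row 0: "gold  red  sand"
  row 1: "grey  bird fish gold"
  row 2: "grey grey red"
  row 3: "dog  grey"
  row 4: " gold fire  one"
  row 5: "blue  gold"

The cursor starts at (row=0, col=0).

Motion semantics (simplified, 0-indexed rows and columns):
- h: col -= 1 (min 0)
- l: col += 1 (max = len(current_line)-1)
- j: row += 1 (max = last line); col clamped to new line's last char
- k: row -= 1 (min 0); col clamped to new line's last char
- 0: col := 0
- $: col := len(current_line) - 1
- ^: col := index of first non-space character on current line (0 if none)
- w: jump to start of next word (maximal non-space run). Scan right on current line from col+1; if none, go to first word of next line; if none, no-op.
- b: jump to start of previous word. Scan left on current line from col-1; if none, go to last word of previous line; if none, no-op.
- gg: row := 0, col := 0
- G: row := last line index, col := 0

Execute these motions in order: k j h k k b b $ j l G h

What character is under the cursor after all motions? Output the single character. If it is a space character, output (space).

Answer: b

Derivation:
After 1 (k): row=0 col=0 char='g'
After 2 (j): row=1 col=0 char='g'
After 3 (h): row=1 col=0 char='g'
After 4 (k): row=0 col=0 char='g'
After 5 (k): row=0 col=0 char='g'
After 6 (b): row=0 col=0 char='g'
After 7 (b): row=0 col=0 char='g'
After 8 ($): row=0 col=14 char='d'
After 9 (j): row=1 col=14 char='h'
After 10 (l): row=1 col=15 char='_'
After 11 (G): row=5 col=0 char='b'
After 12 (h): row=5 col=0 char='b'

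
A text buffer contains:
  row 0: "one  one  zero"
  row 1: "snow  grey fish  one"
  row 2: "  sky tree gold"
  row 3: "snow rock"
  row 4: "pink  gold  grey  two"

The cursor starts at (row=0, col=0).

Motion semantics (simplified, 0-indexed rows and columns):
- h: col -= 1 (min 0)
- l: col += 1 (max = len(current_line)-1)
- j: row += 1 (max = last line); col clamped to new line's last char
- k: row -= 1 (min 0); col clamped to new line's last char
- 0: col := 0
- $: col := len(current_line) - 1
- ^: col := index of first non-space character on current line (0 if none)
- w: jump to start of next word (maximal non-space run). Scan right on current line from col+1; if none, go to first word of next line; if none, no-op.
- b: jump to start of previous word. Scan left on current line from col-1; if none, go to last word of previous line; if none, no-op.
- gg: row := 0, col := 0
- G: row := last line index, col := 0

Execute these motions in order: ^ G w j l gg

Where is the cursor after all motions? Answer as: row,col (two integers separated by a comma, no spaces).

Answer: 0,0

Derivation:
After 1 (^): row=0 col=0 char='o'
After 2 (G): row=4 col=0 char='p'
After 3 (w): row=4 col=6 char='g'
After 4 (j): row=4 col=6 char='g'
After 5 (l): row=4 col=7 char='o'
After 6 (gg): row=0 col=0 char='o'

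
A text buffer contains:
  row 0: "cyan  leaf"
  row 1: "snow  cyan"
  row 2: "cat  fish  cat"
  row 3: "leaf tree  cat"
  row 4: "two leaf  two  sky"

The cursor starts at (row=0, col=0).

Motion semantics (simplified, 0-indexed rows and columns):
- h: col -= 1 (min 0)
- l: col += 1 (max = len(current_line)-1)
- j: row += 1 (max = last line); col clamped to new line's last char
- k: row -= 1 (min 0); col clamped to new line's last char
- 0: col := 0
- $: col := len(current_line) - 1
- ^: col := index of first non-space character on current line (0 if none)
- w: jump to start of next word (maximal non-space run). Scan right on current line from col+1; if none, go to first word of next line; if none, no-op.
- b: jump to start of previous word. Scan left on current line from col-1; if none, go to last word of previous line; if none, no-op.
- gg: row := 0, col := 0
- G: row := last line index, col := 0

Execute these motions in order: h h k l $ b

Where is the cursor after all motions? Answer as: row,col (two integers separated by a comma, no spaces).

Answer: 0,6

Derivation:
After 1 (h): row=0 col=0 char='c'
After 2 (h): row=0 col=0 char='c'
After 3 (k): row=0 col=0 char='c'
After 4 (l): row=0 col=1 char='y'
After 5 ($): row=0 col=9 char='f'
After 6 (b): row=0 col=6 char='l'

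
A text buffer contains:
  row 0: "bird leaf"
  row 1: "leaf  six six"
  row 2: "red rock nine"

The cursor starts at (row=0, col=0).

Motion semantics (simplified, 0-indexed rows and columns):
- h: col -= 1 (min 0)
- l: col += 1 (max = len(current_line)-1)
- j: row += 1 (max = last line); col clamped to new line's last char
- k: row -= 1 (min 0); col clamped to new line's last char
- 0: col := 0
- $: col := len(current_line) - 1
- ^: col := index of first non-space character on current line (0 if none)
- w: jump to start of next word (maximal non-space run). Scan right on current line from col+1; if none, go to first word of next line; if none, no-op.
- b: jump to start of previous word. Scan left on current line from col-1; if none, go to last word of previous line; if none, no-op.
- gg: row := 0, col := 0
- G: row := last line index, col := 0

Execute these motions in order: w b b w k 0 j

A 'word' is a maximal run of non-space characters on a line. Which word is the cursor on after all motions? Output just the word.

After 1 (w): row=0 col=5 char='l'
After 2 (b): row=0 col=0 char='b'
After 3 (b): row=0 col=0 char='b'
After 4 (w): row=0 col=5 char='l'
After 5 (k): row=0 col=5 char='l'
After 6 (0): row=0 col=0 char='b'
After 7 (j): row=1 col=0 char='l'

Answer: leaf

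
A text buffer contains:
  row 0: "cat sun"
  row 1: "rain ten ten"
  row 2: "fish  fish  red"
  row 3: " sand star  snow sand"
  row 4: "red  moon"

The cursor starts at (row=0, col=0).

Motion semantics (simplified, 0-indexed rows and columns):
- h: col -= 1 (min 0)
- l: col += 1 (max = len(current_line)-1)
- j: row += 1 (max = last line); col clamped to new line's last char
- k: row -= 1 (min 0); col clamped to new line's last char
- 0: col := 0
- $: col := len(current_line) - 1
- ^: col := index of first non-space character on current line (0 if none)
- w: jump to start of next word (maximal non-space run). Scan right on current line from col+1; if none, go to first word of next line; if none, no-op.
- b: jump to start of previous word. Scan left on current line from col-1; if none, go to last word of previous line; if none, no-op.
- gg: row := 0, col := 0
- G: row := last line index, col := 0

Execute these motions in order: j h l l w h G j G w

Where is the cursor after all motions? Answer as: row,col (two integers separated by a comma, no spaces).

Answer: 4,5

Derivation:
After 1 (j): row=1 col=0 char='r'
After 2 (h): row=1 col=0 char='r'
After 3 (l): row=1 col=1 char='a'
After 4 (l): row=1 col=2 char='i'
After 5 (w): row=1 col=5 char='t'
After 6 (h): row=1 col=4 char='_'
After 7 (G): row=4 col=0 char='r'
After 8 (j): row=4 col=0 char='r'
After 9 (G): row=4 col=0 char='r'
After 10 (w): row=4 col=5 char='m'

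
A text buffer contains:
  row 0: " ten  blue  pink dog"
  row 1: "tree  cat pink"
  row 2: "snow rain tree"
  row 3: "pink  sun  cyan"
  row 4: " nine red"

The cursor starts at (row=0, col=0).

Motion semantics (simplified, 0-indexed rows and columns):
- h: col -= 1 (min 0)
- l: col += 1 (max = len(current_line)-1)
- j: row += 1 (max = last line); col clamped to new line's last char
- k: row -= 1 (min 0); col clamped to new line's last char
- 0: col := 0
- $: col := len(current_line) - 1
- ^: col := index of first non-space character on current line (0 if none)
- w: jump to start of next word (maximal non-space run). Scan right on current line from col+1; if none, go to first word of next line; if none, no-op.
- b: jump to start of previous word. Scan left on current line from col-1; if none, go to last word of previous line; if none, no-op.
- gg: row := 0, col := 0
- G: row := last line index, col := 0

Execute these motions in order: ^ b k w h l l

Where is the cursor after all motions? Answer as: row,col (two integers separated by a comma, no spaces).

Answer: 0,7

Derivation:
After 1 (^): row=0 col=1 char='t'
After 2 (b): row=0 col=1 char='t'
After 3 (k): row=0 col=1 char='t'
After 4 (w): row=0 col=6 char='b'
After 5 (h): row=0 col=5 char='_'
After 6 (l): row=0 col=6 char='b'
After 7 (l): row=0 col=7 char='l'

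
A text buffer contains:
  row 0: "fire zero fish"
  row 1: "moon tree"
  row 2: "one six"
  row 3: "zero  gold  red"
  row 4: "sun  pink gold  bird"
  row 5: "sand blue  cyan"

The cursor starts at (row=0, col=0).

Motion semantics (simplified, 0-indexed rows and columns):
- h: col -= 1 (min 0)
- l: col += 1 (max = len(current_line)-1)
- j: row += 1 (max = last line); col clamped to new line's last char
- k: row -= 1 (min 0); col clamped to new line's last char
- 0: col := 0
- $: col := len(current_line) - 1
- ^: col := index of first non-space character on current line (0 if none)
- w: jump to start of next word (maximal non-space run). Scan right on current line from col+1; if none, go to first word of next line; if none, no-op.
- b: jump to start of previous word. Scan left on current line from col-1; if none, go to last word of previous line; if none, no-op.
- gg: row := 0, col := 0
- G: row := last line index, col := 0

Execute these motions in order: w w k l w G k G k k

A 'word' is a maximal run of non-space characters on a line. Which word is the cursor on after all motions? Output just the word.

After 1 (w): row=0 col=5 char='z'
After 2 (w): row=0 col=10 char='f'
After 3 (k): row=0 col=10 char='f'
After 4 (l): row=0 col=11 char='i'
After 5 (w): row=1 col=0 char='m'
After 6 (G): row=5 col=0 char='s'
After 7 (k): row=4 col=0 char='s'
After 8 (G): row=5 col=0 char='s'
After 9 (k): row=4 col=0 char='s'
After 10 (k): row=3 col=0 char='z'

Answer: zero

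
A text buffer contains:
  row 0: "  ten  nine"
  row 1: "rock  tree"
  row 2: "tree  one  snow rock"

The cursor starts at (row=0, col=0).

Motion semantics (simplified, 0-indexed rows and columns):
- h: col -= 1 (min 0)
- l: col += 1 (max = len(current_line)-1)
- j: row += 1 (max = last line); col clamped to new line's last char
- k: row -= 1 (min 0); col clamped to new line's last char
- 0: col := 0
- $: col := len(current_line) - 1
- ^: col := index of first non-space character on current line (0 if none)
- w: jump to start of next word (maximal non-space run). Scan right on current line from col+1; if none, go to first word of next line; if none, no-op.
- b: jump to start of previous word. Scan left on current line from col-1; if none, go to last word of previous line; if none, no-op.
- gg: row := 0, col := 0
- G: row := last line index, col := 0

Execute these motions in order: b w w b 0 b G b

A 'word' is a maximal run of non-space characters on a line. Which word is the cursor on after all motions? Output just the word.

After 1 (b): row=0 col=0 char='_'
After 2 (w): row=0 col=2 char='t'
After 3 (w): row=0 col=7 char='n'
After 4 (b): row=0 col=2 char='t'
After 5 (0): row=0 col=0 char='_'
After 6 (b): row=0 col=0 char='_'
After 7 (G): row=2 col=0 char='t'
After 8 (b): row=1 col=6 char='t'

Answer: tree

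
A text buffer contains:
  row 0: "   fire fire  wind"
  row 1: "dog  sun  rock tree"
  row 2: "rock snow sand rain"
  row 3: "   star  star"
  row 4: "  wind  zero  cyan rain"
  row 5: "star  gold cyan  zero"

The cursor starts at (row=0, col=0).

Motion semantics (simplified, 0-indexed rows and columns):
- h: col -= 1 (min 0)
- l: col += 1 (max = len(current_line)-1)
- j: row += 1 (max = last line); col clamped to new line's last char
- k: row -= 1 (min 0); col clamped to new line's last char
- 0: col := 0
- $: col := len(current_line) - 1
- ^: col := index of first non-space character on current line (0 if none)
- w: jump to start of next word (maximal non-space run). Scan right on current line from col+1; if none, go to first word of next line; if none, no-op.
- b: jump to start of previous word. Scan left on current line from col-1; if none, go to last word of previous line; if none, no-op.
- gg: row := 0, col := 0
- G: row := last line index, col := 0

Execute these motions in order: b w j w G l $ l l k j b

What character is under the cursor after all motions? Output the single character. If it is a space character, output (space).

Answer: z

Derivation:
After 1 (b): row=0 col=0 char='_'
After 2 (w): row=0 col=3 char='f'
After 3 (j): row=1 col=3 char='_'
After 4 (w): row=1 col=5 char='s'
After 5 (G): row=5 col=0 char='s'
After 6 (l): row=5 col=1 char='t'
After 7 ($): row=5 col=20 char='o'
After 8 (l): row=5 col=20 char='o'
After 9 (l): row=5 col=20 char='o'
After 10 (k): row=4 col=20 char='a'
After 11 (j): row=5 col=20 char='o'
After 12 (b): row=5 col=17 char='z'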